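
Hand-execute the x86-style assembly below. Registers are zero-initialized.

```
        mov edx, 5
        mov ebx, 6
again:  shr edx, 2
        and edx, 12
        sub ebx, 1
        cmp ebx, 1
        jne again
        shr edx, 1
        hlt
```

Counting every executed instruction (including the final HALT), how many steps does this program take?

after mov edx, 5: edx=5
after mov ebx, 6: ebx=6
after shr edx, 2: edx=5>>2=1
after and edx, 12: edx=1&12=0
after sub ebx, 1: ebx=6-1=5
cmp ebx, 1  (cmp 5,1)
jne again: taken
after shr edx, 2: edx=0>>2=0
after and edx, 12: edx=0&12=0
after sub ebx, 1: ebx=5-1=4
cmp ebx, 1  (cmp 4,1)
jne again: taken
after shr edx, 2: edx=0>>2=0
after and edx, 12: edx=0&12=0
after sub ebx, 1: ebx=4-1=3
cmp ebx, 1  (cmp 3,1)
jne again: taken
after shr edx, 2: edx=0>>2=0
after and edx, 12: edx=0&12=0
after sub ebx, 1: ebx=3-1=2
cmp ebx, 1  (cmp 2,1)
jne again: taken
after shr edx, 2: edx=0>>2=0
after and edx, 12: edx=0&12=0
after sub ebx, 1: ebx=2-1=1
cmp ebx, 1  (cmp 1,1)
jne again: not taken
after shr edx, 1: edx=0>>1=0
halt.
Total executed instructions: 29.

29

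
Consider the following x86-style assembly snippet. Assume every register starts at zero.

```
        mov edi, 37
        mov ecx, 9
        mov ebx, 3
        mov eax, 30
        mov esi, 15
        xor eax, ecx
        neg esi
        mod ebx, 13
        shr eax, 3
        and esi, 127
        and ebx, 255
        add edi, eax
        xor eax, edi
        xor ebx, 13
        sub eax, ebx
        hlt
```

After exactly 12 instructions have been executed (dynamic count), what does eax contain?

2

edi=37
ecx=9
ebx=3
eax=30
esi=15
eax=30^9=23
esi=-(15)=-15
ebx=3%13=3
eax=23>>3=2
esi=(-15)&127=113
ebx=3&255=3
edi=37+2=39
After step 12: eax = 2.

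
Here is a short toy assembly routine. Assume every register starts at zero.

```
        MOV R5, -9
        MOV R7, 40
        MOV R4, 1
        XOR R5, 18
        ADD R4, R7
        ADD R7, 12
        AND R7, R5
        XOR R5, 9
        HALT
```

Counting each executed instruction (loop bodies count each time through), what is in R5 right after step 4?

-27

after MOV R5, -9: R5=-9
after MOV R7, 40: R7=40
after MOV R4, 1: R4=1
after XOR R5, 18: R5=(-9)^18=-27
After step 4: R5 = -27.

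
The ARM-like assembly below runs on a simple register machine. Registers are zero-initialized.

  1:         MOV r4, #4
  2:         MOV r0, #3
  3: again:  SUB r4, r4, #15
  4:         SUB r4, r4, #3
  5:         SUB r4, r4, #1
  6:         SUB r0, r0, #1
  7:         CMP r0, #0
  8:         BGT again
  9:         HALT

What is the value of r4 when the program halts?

-53

r4=4
r0=3
r4=4-15=-11
r4=(-11)-3=-14
r4=(-14)-1=-15
r0=3-1=2
CMP r0, #0  (cmp 2,0)
BGT again: taken
r4=(-15)-15=-30
r4=(-30)-3=-33
r4=(-33)-1=-34
r0=2-1=1
CMP r0, #0  (cmp 1,0)
BGT again: taken
r4=(-34)-15=-49
r4=(-49)-3=-52
r4=(-52)-1=-53
r0=1-1=0
CMP r0, #0  (cmp 0,0)
BGT again: not taken
halt.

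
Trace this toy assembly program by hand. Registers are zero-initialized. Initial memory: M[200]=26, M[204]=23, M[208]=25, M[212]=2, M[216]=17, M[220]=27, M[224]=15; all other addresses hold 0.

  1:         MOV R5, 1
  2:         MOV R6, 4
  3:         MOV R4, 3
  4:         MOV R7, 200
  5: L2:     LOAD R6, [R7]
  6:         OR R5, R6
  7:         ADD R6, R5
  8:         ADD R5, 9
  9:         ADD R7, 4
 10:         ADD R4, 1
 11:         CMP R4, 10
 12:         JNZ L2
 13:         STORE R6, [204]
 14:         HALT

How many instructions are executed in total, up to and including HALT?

R5=1
R6=4
R4=3
R7=200
R6=M[200]=26
R5=1|26=27
R6=26+27=53
R5=27+9=36
R7=200+4=204
R4=3+1=4
CMP R4, 10  (cmp 4,10)
JNZ L2: taken
R6=M[204]=23
R5=36|23=55
R6=23+55=78
R5=55+9=64
R7=204+4=208
R4=4+1=5
CMP R4, 10  (cmp 5,10)
JNZ L2: taken
R6=M[208]=25
R5=64|25=89
R6=25+89=114
R5=89+9=98
R7=208+4=212
R4=5+1=6
CMP R4, 10  (cmp 6,10)
JNZ L2: taken
R6=M[212]=2
R5=98|2=98
R6=2+98=100
R5=98+9=107
R7=212+4=216
R4=6+1=7
CMP R4, 10  (cmp 7,10)
JNZ L2: taken
R6=M[216]=17
R5=107|17=123
R6=17+123=140
R5=123+9=132
R7=216+4=220
R4=7+1=8
CMP R4, 10  (cmp 8,10)
JNZ L2: taken
R6=M[220]=27
R5=132|27=159
R6=27+159=186
R5=159+9=168
R7=220+4=224
R4=8+1=9
CMP R4, 10  (cmp 9,10)
JNZ L2: taken
R6=M[224]=15
R5=168|15=175
R6=15+175=190
R5=175+9=184
R7=224+4=228
R4=9+1=10
CMP R4, 10  (cmp 10,10)
JNZ L2: not taken
STORE R6, [204] → M[204]=190
halt.
Total executed instructions: 62.

62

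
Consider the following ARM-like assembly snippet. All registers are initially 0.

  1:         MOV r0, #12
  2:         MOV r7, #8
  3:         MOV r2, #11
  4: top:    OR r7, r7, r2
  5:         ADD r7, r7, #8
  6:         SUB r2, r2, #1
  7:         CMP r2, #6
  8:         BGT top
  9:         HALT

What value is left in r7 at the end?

r0=12
r7=8
r2=11
r7=8|11=11
r7=11+8=19
r2=11-1=10
CMP r2, #6  (cmp 10,6)
BGT top: taken
r7=19|10=27
r7=27+8=35
r2=10-1=9
CMP r2, #6  (cmp 9,6)
BGT top: taken
r7=35|9=43
r7=43+8=51
r2=9-1=8
CMP r2, #6  (cmp 8,6)
BGT top: taken
r7=51|8=59
r7=59+8=67
r2=8-1=7
CMP r2, #6  (cmp 7,6)
BGT top: taken
r7=67|7=71
r7=71+8=79
r2=7-1=6
CMP r2, #6  (cmp 6,6)
BGT top: not taken
halt.

79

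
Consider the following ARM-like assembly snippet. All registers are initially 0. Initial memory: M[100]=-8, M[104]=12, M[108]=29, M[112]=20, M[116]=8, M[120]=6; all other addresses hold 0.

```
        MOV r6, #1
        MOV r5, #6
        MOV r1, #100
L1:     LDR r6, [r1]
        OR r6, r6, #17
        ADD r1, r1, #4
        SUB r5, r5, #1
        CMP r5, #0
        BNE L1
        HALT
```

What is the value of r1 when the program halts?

after MOV r6, #1: r6=1
after MOV r5, #6: r5=6
after MOV r1, #100: r1=100
after LDR r6, [r1]: r6=M[100]=-8
after OR r6, r6, #17: r6=(-8)|17=-7
after ADD r1, r1, #4: r1=100+4=104
after SUB r5, r5, #1: r5=6-1=5
CMP r5, #0  (cmp 5,0)
BNE L1: taken
after LDR r6, [r1]: r6=M[104]=12
after OR r6, r6, #17: r6=12|17=29
after ADD r1, r1, #4: r1=104+4=108
after SUB r5, r5, #1: r5=5-1=4
CMP r5, #0  (cmp 4,0)
BNE L1: taken
after LDR r6, [r1]: r6=M[108]=29
after OR r6, r6, #17: r6=29|17=29
after ADD r1, r1, #4: r1=108+4=112
after SUB r5, r5, #1: r5=4-1=3
CMP r5, #0  (cmp 3,0)
BNE L1: taken
after LDR r6, [r1]: r6=M[112]=20
after OR r6, r6, #17: r6=20|17=21
after ADD r1, r1, #4: r1=112+4=116
after SUB r5, r5, #1: r5=3-1=2
CMP r5, #0  (cmp 2,0)
BNE L1: taken
after LDR r6, [r1]: r6=M[116]=8
after OR r6, r6, #17: r6=8|17=25
after ADD r1, r1, #4: r1=116+4=120
after SUB r5, r5, #1: r5=2-1=1
CMP r5, #0  (cmp 1,0)
BNE L1: taken
after LDR r6, [r1]: r6=M[120]=6
after OR r6, r6, #17: r6=6|17=23
after ADD r1, r1, #4: r1=120+4=124
after SUB r5, r5, #1: r5=1-1=0
CMP r5, #0  (cmp 0,0)
BNE L1: not taken
halt.

124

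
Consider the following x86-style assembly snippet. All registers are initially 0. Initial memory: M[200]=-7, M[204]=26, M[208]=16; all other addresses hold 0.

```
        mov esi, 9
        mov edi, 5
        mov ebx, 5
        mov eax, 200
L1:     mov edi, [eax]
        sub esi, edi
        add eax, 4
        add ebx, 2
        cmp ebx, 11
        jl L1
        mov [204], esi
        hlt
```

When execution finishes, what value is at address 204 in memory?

-26

esi=9
edi=5
ebx=5
eax=200
edi=M[200]=-7
esi=9-(-7)=16
eax=200+4=204
ebx=5+2=7
cmp ebx, 11  (cmp 7,11)
jl L1: taken
edi=M[204]=26
esi=16-26=-10
eax=204+4=208
ebx=7+2=9
cmp ebx, 11  (cmp 9,11)
jl L1: taken
edi=M[208]=16
esi=(-10)-16=-26
eax=208+4=212
ebx=9+2=11
cmp ebx, 11  (cmp 11,11)
jl L1: not taken
mov [204], esi → M[204]=-26
halt.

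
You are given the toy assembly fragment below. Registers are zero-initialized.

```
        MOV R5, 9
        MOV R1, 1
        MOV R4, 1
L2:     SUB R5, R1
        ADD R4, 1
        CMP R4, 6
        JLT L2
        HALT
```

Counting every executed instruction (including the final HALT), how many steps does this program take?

24

MOV R5, 9 → R5=9
MOV R1, 1 → R1=1
MOV R4, 1 → R4=1
SUB R5, R1 → R5=9-1=8
ADD R4, 1 → R4=1+1=2
CMP R4, 6  (cmp 2,6)
JLT L2: taken
SUB R5, R1 → R5=8-1=7
ADD R4, 1 → R4=2+1=3
CMP R4, 6  (cmp 3,6)
JLT L2: taken
SUB R5, R1 → R5=7-1=6
ADD R4, 1 → R4=3+1=4
CMP R4, 6  (cmp 4,6)
JLT L2: taken
SUB R5, R1 → R5=6-1=5
ADD R4, 1 → R4=4+1=5
CMP R4, 6  (cmp 5,6)
JLT L2: taken
SUB R5, R1 → R5=5-1=4
ADD R4, 1 → R4=5+1=6
CMP R4, 6  (cmp 6,6)
JLT L2: not taken
halt.
Total executed instructions: 24.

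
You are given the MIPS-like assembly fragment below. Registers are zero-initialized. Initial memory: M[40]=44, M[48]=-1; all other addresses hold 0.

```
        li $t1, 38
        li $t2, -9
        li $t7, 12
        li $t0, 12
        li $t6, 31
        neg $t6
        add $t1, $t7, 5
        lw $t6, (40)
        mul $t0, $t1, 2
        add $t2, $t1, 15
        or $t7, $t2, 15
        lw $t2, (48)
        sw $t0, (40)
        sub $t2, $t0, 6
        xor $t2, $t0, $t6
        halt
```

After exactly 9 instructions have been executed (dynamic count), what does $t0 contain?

34

li $t1, 38 → $t1=38
li $t2, -9 → $t2=-9
li $t7, 12 → $t7=12
li $t0, 12 → $t0=12
li $t6, 31 → $t6=31
neg $t6 → $t6=-(31)=-31
add $t1, $t7, 5 → $t1=12+5=17
lw $t6, (40) → $t6=M[40]=44
mul $t0, $t1, 2 → $t0=17*2=34
After step 9: $t0 = 34.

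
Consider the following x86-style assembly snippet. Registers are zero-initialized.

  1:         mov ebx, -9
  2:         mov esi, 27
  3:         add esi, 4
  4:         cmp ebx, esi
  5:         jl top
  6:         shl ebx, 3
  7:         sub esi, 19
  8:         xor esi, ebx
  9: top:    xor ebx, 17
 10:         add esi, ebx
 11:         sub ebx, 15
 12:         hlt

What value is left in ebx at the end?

ebx=-9
esi=27
esi=27+4=31
cmp ebx, esi  (cmp -9,31)
jl top: taken
ebx=(-9)^17=-26
esi=31+(-26)=5
ebx=(-26)-15=-41
halt.

-41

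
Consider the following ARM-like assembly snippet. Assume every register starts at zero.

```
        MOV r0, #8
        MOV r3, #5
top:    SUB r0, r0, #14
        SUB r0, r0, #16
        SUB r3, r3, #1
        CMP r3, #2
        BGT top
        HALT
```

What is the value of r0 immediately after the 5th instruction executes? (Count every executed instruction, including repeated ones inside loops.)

MOV r0, #8 → r0=8
MOV r3, #5 → r3=5
SUB r0, r0, #14 → r0=8-14=-6
SUB r0, r0, #16 → r0=(-6)-16=-22
SUB r3, r3, #1 → r3=5-1=4
After step 5: r0 = -22.

-22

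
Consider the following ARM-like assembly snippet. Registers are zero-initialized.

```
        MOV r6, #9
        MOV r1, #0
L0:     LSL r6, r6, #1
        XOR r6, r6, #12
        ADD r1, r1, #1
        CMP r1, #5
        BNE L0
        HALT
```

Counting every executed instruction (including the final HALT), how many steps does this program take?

MOV r6, #9 → r6=9
MOV r1, #0 → r1=0
LSL r6, r6, #1 → r6=9<<1=18
XOR r6, r6, #12 → r6=18^12=30
ADD r1, r1, #1 → r1=0+1=1
CMP r1, #5  (cmp 1,5)
BNE L0: taken
LSL r6, r6, #1 → r6=30<<1=60
XOR r6, r6, #12 → r6=60^12=48
ADD r1, r1, #1 → r1=1+1=2
CMP r1, #5  (cmp 2,5)
BNE L0: taken
LSL r6, r6, #1 → r6=48<<1=96
XOR r6, r6, #12 → r6=96^12=108
ADD r1, r1, #1 → r1=2+1=3
CMP r1, #5  (cmp 3,5)
BNE L0: taken
LSL r6, r6, #1 → r6=108<<1=216
XOR r6, r6, #12 → r6=216^12=212
ADD r1, r1, #1 → r1=3+1=4
CMP r1, #5  (cmp 4,5)
BNE L0: taken
LSL r6, r6, #1 → r6=212<<1=424
XOR r6, r6, #12 → r6=424^12=420
ADD r1, r1, #1 → r1=4+1=5
CMP r1, #5  (cmp 5,5)
BNE L0: not taken
halt.
Total executed instructions: 28.

28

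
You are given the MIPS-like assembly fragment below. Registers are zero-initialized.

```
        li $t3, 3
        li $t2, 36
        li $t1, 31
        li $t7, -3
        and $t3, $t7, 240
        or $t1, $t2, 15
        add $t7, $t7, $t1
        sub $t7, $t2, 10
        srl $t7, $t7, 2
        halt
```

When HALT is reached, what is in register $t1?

47

li $t3, 3 → $t3=3
li $t2, 36 → $t2=36
li $t1, 31 → $t1=31
li $t7, -3 → $t7=-3
and $t3, $t7, 240 → $t3=(-3)&240=240
or $t1, $t2, 15 → $t1=36|15=47
add $t7, $t7, $t1 → $t7=(-3)+47=44
sub $t7, $t2, 10 → $t7=36-10=26
srl $t7, $t7, 2 → $t7=26>>2=6
halt.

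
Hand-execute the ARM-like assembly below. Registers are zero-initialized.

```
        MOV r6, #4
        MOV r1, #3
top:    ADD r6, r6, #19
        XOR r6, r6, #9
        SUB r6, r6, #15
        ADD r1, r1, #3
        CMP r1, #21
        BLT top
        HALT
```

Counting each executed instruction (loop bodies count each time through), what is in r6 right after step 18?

after MOV r6, #4: r6=4
after MOV r1, #3: r1=3
after ADD r6, r6, #19: r6=4+19=23
after XOR r6, r6, #9: r6=23^9=30
after SUB r6, r6, #15: r6=30-15=15
after ADD r1, r1, #3: r1=3+3=6
CMP r1, #21  (cmp 6,21)
BLT top: taken
after ADD r6, r6, #19: r6=15+19=34
after XOR r6, r6, #9: r6=34^9=43
after SUB r6, r6, #15: r6=43-15=28
after ADD r1, r1, #3: r1=6+3=9
CMP r1, #21  (cmp 9,21)
BLT top: taken
after ADD r6, r6, #19: r6=28+19=47
after XOR r6, r6, #9: r6=47^9=38
after SUB r6, r6, #15: r6=38-15=23
after ADD r1, r1, #3: r1=9+3=12
After step 18: r6 = 23.

23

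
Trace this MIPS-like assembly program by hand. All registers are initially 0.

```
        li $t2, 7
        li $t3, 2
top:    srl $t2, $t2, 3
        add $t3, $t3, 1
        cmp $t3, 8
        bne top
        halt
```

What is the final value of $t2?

li $t2, 7 → $t2=7
li $t3, 2 → $t3=2
srl $t2, $t2, 3 → $t2=7>>3=0
add $t3, $t3, 1 → $t3=2+1=3
cmp $t3, 8  (cmp 3,8)
bne top: taken
srl $t2, $t2, 3 → $t2=0>>3=0
add $t3, $t3, 1 → $t3=3+1=4
cmp $t3, 8  (cmp 4,8)
bne top: taken
srl $t2, $t2, 3 → $t2=0>>3=0
add $t3, $t3, 1 → $t3=4+1=5
cmp $t3, 8  (cmp 5,8)
bne top: taken
srl $t2, $t2, 3 → $t2=0>>3=0
add $t3, $t3, 1 → $t3=5+1=6
cmp $t3, 8  (cmp 6,8)
bne top: taken
srl $t2, $t2, 3 → $t2=0>>3=0
add $t3, $t3, 1 → $t3=6+1=7
cmp $t3, 8  (cmp 7,8)
bne top: taken
srl $t2, $t2, 3 → $t2=0>>3=0
add $t3, $t3, 1 → $t3=7+1=8
cmp $t3, 8  (cmp 8,8)
bne top: not taken
halt.

0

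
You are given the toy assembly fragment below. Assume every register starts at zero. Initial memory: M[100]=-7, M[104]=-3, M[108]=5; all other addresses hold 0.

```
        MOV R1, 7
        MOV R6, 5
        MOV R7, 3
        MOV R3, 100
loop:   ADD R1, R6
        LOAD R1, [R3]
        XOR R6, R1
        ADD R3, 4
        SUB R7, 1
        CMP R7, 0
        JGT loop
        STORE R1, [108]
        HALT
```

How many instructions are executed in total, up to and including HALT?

27

MOV R1, 7 → R1=7
MOV R6, 5 → R6=5
MOV R7, 3 → R7=3
MOV R3, 100 → R3=100
ADD R1, R6 → R1=7+5=12
LOAD R1, [R3] → R1=M[100]=-7
XOR R6, R1 → R6=5^(-7)=-4
ADD R3, 4 → R3=100+4=104
SUB R7, 1 → R7=3-1=2
CMP R7, 0  (cmp 2,0)
JGT loop: taken
ADD R1, R6 → R1=(-7)+(-4)=-11
LOAD R1, [R3] → R1=M[104]=-3
XOR R6, R1 → R6=(-4)^(-3)=1
ADD R3, 4 → R3=104+4=108
SUB R7, 1 → R7=2-1=1
CMP R7, 0  (cmp 1,0)
JGT loop: taken
ADD R1, R6 → R1=(-3)+1=-2
LOAD R1, [R3] → R1=M[108]=5
XOR R6, R1 → R6=1^5=4
ADD R3, 4 → R3=108+4=112
SUB R7, 1 → R7=1-1=0
CMP R7, 0  (cmp 0,0)
JGT loop: not taken
STORE R1, [108] → M[108]=5
halt.
Total executed instructions: 27.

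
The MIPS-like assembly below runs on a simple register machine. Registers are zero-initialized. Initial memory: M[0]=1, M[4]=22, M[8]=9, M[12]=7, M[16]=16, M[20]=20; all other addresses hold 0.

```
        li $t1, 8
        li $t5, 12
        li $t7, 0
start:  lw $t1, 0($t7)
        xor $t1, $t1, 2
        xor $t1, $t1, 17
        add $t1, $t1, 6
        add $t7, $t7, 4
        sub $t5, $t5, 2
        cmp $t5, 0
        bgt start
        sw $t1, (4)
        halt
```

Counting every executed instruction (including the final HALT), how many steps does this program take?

li $t1, 8 → $t1=8
li $t5, 12 → $t5=12
li $t7, 0 → $t7=0
lw $t1, 0($t7) → $t1=M[0]=1
xor $t1, $t1, 2 → $t1=1^2=3
xor $t1, $t1, 17 → $t1=3^17=18
add $t1, $t1, 6 → $t1=18+6=24
add $t7, $t7, 4 → $t7=0+4=4
sub $t5, $t5, 2 → $t5=12-2=10
cmp $t5, 0  (cmp 10,0)
bgt start: taken
lw $t1, 0($t7) → $t1=M[4]=22
xor $t1, $t1, 2 → $t1=22^2=20
xor $t1, $t1, 17 → $t1=20^17=5
add $t1, $t1, 6 → $t1=5+6=11
add $t7, $t7, 4 → $t7=4+4=8
sub $t5, $t5, 2 → $t5=10-2=8
cmp $t5, 0  (cmp 8,0)
bgt start: taken
lw $t1, 0($t7) → $t1=M[8]=9
xor $t1, $t1, 2 → $t1=9^2=11
xor $t1, $t1, 17 → $t1=11^17=26
add $t1, $t1, 6 → $t1=26+6=32
add $t7, $t7, 4 → $t7=8+4=12
sub $t5, $t5, 2 → $t5=8-2=6
cmp $t5, 0  (cmp 6,0)
bgt start: taken
lw $t1, 0($t7) → $t1=M[12]=7
xor $t1, $t1, 2 → $t1=7^2=5
xor $t1, $t1, 17 → $t1=5^17=20
add $t1, $t1, 6 → $t1=20+6=26
add $t7, $t7, 4 → $t7=12+4=16
sub $t5, $t5, 2 → $t5=6-2=4
cmp $t5, 0  (cmp 4,0)
bgt start: taken
lw $t1, 0($t7) → $t1=M[16]=16
xor $t1, $t1, 2 → $t1=16^2=18
xor $t1, $t1, 17 → $t1=18^17=3
add $t1, $t1, 6 → $t1=3+6=9
add $t7, $t7, 4 → $t7=16+4=20
sub $t5, $t5, 2 → $t5=4-2=2
cmp $t5, 0  (cmp 2,0)
bgt start: taken
lw $t1, 0($t7) → $t1=M[20]=20
xor $t1, $t1, 2 → $t1=20^2=22
xor $t1, $t1, 17 → $t1=22^17=7
add $t1, $t1, 6 → $t1=7+6=13
add $t7, $t7, 4 → $t7=20+4=24
sub $t5, $t5, 2 → $t5=2-2=0
cmp $t5, 0  (cmp 0,0)
bgt start: not taken
sw $t1, (4) → M[4]=13
halt.
Total executed instructions: 53.

53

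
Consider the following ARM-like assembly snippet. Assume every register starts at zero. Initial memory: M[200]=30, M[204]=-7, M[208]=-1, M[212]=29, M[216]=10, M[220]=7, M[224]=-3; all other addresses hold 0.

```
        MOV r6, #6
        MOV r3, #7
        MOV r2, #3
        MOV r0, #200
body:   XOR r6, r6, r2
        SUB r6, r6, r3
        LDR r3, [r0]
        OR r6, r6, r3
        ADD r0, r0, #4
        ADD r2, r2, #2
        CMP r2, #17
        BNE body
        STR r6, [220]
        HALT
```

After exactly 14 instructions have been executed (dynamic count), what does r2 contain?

MOV r6, #6 → r6=6
MOV r3, #7 → r3=7
MOV r2, #3 → r2=3
MOV r0, #200 → r0=200
XOR r6, r6, r2 → r6=6^3=5
SUB r6, r6, r3 → r6=5-7=-2
LDR r3, [r0] → r3=M[200]=30
OR r6, r6, r3 → r6=(-2)|30=-2
ADD r0, r0, #4 → r0=200+4=204
ADD r2, r2, #2 → r2=3+2=5
CMP r2, #17  (cmp 5,17)
BNE body: taken
XOR r6, r6, r2 → r6=(-2)^5=-5
SUB r6, r6, r3 → r6=(-5)-30=-35
After step 14: r2 = 5.

5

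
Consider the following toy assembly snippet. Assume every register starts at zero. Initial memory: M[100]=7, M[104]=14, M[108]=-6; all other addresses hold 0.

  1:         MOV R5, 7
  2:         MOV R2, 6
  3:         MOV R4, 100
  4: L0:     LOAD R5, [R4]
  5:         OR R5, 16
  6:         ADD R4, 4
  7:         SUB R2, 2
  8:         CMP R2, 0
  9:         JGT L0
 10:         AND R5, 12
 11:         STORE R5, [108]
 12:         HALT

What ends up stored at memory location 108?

MOV R5, 7 → R5=7
MOV R2, 6 → R2=6
MOV R4, 100 → R4=100
LOAD R5, [R4] → R5=M[100]=7
OR R5, 16 → R5=7|16=23
ADD R4, 4 → R4=100+4=104
SUB R2, 2 → R2=6-2=4
CMP R2, 0  (cmp 4,0)
JGT L0: taken
LOAD R5, [R4] → R5=M[104]=14
OR R5, 16 → R5=14|16=30
ADD R4, 4 → R4=104+4=108
SUB R2, 2 → R2=4-2=2
CMP R2, 0  (cmp 2,0)
JGT L0: taken
LOAD R5, [R4] → R5=M[108]=-6
OR R5, 16 → R5=(-6)|16=-6
ADD R4, 4 → R4=108+4=112
SUB R2, 2 → R2=2-2=0
CMP R2, 0  (cmp 0,0)
JGT L0: not taken
AND R5, 12 → R5=(-6)&12=8
STORE R5, [108] → M[108]=8
halt.

8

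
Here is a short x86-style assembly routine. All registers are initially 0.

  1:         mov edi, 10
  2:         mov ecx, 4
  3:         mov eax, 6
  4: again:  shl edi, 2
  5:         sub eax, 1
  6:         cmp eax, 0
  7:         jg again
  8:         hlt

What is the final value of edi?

40960

after mov edi, 10: edi=10
after mov ecx, 4: ecx=4
after mov eax, 6: eax=6
after shl edi, 2: edi=10<<2=40
after sub eax, 1: eax=6-1=5
cmp eax, 0  (cmp 5,0)
jg again: taken
after shl edi, 2: edi=40<<2=160
after sub eax, 1: eax=5-1=4
cmp eax, 0  (cmp 4,0)
jg again: taken
after shl edi, 2: edi=160<<2=640
after sub eax, 1: eax=4-1=3
cmp eax, 0  (cmp 3,0)
jg again: taken
after shl edi, 2: edi=640<<2=2560
after sub eax, 1: eax=3-1=2
cmp eax, 0  (cmp 2,0)
jg again: taken
after shl edi, 2: edi=2560<<2=10240
after sub eax, 1: eax=2-1=1
cmp eax, 0  (cmp 1,0)
jg again: taken
after shl edi, 2: edi=10240<<2=40960
after sub eax, 1: eax=1-1=0
cmp eax, 0  (cmp 0,0)
jg again: not taken
halt.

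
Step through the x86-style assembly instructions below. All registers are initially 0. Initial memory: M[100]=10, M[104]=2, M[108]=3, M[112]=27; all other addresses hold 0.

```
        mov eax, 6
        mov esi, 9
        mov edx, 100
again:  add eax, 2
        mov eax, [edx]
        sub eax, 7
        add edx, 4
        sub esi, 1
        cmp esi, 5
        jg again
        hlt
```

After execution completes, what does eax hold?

eax=6
esi=9
edx=100
eax=6+2=8
eax=M[100]=10
eax=10-7=3
edx=100+4=104
esi=9-1=8
cmp esi, 5  (cmp 8,5)
jg again: taken
eax=3+2=5
eax=M[104]=2
eax=2-7=-5
edx=104+4=108
esi=8-1=7
cmp esi, 5  (cmp 7,5)
jg again: taken
eax=(-5)+2=-3
eax=M[108]=3
eax=3-7=-4
edx=108+4=112
esi=7-1=6
cmp esi, 5  (cmp 6,5)
jg again: taken
eax=(-4)+2=-2
eax=M[112]=27
eax=27-7=20
edx=112+4=116
esi=6-1=5
cmp esi, 5  (cmp 5,5)
jg again: not taken
halt.

20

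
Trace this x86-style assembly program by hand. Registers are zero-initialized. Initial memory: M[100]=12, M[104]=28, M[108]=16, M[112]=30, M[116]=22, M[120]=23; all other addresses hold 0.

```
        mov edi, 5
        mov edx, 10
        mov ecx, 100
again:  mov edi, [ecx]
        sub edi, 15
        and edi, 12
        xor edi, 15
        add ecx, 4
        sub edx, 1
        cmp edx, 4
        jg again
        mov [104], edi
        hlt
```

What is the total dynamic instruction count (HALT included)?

53

mov edi, 5 → edi=5
mov edx, 10 → edx=10
mov ecx, 100 → ecx=100
mov edi, [ecx] → edi=M[100]=12
sub edi, 15 → edi=12-15=-3
and edi, 12 → edi=(-3)&12=12
xor edi, 15 → edi=12^15=3
add ecx, 4 → ecx=100+4=104
sub edx, 1 → edx=10-1=9
cmp edx, 4  (cmp 9,4)
jg again: taken
mov edi, [ecx] → edi=M[104]=28
sub edi, 15 → edi=28-15=13
and edi, 12 → edi=13&12=12
xor edi, 15 → edi=12^15=3
add ecx, 4 → ecx=104+4=108
sub edx, 1 → edx=9-1=8
cmp edx, 4  (cmp 8,4)
jg again: taken
mov edi, [ecx] → edi=M[108]=16
sub edi, 15 → edi=16-15=1
and edi, 12 → edi=1&12=0
xor edi, 15 → edi=0^15=15
add ecx, 4 → ecx=108+4=112
sub edx, 1 → edx=8-1=7
cmp edx, 4  (cmp 7,4)
jg again: taken
mov edi, [ecx] → edi=M[112]=30
sub edi, 15 → edi=30-15=15
and edi, 12 → edi=15&12=12
xor edi, 15 → edi=12^15=3
add ecx, 4 → ecx=112+4=116
sub edx, 1 → edx=7-1=6
cmp edx, 4  (cmp 6,4)
jg again: taken
mov edi, [ecx] → edi=M[116]=22
sub edi, 15 → edi=22-15=7
and edi, 12 → edi=7&12=4
xor edi, 15 → edi=4^15=11
add ecx, 4 → ecx=116+4=120
sub edx, 1 → edx=6-1=5
cmp edx, 4  (cmp 5,4)
jg again: taken
mov edi, [ecx] → edi=M[120]=23
sub edi, 15 → edi=23-15=8
and edi, 12 → edi=8&12=8
xor edi, 15 → edi=8^15=7
add ecx, 4 → ecx=120+4=124
sub edx, 1 → edx=5-1=4
cmp edx, 4  (cmp 4,4)
jg again: not taken
mov [104], edi → M[104]=7
halt.
Total executed instructions: 53.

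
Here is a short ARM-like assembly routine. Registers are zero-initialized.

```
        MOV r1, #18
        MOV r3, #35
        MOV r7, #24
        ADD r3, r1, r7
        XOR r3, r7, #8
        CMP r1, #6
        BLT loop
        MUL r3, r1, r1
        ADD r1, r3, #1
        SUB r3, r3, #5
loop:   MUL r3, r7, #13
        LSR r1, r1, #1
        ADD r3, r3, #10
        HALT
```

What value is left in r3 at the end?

322

after MOV r1, #18: r1=18
after MOV r3, #35: r3=35
after MOV r7, #24: r7=24
after ADD r3, r1, r7: r3=18+24=42
after XOR r3, r7, #8: r3=24^8=16
CMP r1, #6  (cmp 18,6)
BLT loop: not taken
after MUL r3, r1, r1: r3=18*18=324
after ADD r1, r3, #1: r1=324+1=325
after SUB r3, r3, #5: r3=324-5=319
after MUL r3, r7, #13: r3=24*13=312
after LSR r1, r1, #1: r1=325>>1=162
after ADD r3, r3, #10: r3=312+10=322
halt.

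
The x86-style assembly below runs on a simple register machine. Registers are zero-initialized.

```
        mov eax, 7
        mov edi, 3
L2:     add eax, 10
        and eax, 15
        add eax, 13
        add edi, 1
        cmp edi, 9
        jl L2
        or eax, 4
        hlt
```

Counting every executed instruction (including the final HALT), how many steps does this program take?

40

mov eax, 7 → eax=7
mov edi, 3 → edi=3
add eax, 10 → eax=7+10=17
and eax, 15 → eax=17&15=1
add eax, 13 → eax=1+13=14
add edi, 1 → edi=3+1=4
cmp edi, 9  (cmp 4,9)
jl L2: taken
add eax, 10 → eax=14+10=24
and eax, 15 → eax=24&15=8
add eax, 13 → eax=8+13=21
add edi, 1 → edi=4+1=5
cmp edi, 9  (cmp 5,9)
jl L2: taken
add eax, 10 → eax=21+10=31
and eax, 15 → eax=31&15=15
add eax, 13 → eax=15+13=28
add edi, 1 → edi=5+1=6
cmp edi, 9  (cmp 6,9)
jl L2: taken
add eax, 10 → eax=28+10=38
and eax, 15 → eax=38&15=6
add eax, 13 → eax=6+13=19
add edi, 1 → edi=6+1=7
cmp edi, 9  (cmp 7,9)
jl L2: taken
add eax, 10 → eax=19+10=29
and eax, 15 → eax=29&15=13
add eax, 13 → eax=13+13=26
add edi, 1 → edi=7+1=8
cmp edi, 9  (cmp 8,9)
jl L2: taken
add eax, 10 → eax=26+10=36
and eax, 15 → eax=36&15=4
add eax, 13 → eax=4+13=17
add edi, 1 → edi=8+1=9
cmp edi, 9  (cmp 9,9)
jl L2: not taken
or eax, 4 → eax=17|4=21
halt.
Total executed instructions: 40.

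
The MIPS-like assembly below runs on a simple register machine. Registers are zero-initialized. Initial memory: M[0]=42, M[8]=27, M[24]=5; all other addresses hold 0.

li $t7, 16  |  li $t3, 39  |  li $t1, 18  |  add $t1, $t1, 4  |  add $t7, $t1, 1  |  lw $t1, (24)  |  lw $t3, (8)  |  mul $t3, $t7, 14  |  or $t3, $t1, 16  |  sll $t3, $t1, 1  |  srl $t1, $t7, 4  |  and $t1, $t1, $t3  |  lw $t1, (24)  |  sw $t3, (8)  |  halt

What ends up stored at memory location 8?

10

after li $t7, 16: $t7=16
after li $t3, 39: $t3=39
after li $t1, 18: $t1=18
after add $t1, $t1, 4: $t1=18+4=22
after add $t7, $t1, 1: $t7=22+1=23
after lw $t1, (24): $t1=M[24]=5
after lw $t3, (8): $t3=M[8]=27
after mul $t3, $t7, 14: $t3=23*14=322
after or $t3, $t1, 16: $t3=5|16=21
after sll $t3, $t1, 1: $t3=5<<1=10
after srl $t1, $t7, 4: $t1=23>>4=1
after and $t1, $t1, $t3: $t1=1&10=0
after lw $t1, (24): $t1=M[24]=5
sw $t3, (8) → M[8]=10
halt.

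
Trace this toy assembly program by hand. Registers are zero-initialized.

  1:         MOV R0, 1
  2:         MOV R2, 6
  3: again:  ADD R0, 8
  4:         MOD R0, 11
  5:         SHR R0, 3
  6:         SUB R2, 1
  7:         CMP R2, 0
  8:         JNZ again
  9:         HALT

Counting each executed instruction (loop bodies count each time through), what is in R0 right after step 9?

9

after MOV R0, 1: R0=1
after MOV R2, 6: R2=6
after ADD R0, 8: R0=1+8=9
after MOD R0, 11: R0=9%11=9
after SHR R0, 3: R0=9>>3=1
after SUB R2, 1: R2=6-1=5
CMP R2, 0  (cmp 5,0)
JNZ again: taken
after ADD R0, 8: R0=1+8=9
After step 9: R0 = 9.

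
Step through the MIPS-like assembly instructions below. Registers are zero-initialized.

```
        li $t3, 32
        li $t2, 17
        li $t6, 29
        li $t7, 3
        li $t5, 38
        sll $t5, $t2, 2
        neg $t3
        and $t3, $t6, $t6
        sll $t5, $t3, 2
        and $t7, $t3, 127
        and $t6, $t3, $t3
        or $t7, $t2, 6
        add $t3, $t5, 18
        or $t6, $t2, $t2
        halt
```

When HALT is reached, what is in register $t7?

23

li $t3, 32 → $t3=32
li $t2, 17 → $t2=17
li $t6, 29 → $t6=29
li $t7, 3 → $t7=3
li $t5, 38 → $t5=38
sll $t5, $t2, 2 → $t5=17<<2=68
neg $t3 → $t3=-(32)=-32
and $t3, $t6, $t6 → $t3=29&29=29
sll $t5, $t3, 2 → $t5=29<<2=116
and $t7, $t3, 127 → $t7=29&127=29
and $t6, $t3, $t3 → $t6=29&29=29
or $t7, $t2, 6 → $t7=17|6=23
add $t3, $t5, 18 → $t3=116+18=134
or $t6, $t2, $t2 → $t6=17|17=17
halt.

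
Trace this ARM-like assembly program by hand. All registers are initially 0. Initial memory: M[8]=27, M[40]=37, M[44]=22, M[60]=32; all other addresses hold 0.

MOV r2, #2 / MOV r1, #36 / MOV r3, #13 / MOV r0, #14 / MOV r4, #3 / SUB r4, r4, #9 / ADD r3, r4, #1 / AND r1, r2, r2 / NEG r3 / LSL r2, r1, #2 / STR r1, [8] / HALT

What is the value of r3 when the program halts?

MOV r2, #2 → r2=2
MOV r1, #36 → r1=36
MOV r3, #13 → r3=13
MOV r0, #14 → r0=14
MOV r4, #3 → r4=3
SUB r4, r4, #9 → r4=3-9=-6
ADD r3, r4, #1 → r3=(-6)+1=-5
AND r1, r2, r2 → r1=2&2=2
NEG r3 → r3=-(-5)=5
LSL r2, r1, #2 → r2=2<<2=8
STR r1, [8] → M[8]=2
halt.

5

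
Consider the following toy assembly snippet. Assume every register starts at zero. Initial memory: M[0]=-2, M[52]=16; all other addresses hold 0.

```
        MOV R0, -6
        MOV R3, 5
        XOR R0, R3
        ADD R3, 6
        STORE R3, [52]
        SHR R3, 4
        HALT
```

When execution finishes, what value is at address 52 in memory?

MOV R0, -6 → R0=-6
MOV R3, 5 → R3=5
XOR R0, R3 → R0=(-6)^5=-1
ADD R3, 6 → R3=5+6=11
STORE R3, [52] → M[52]=11
SHR R3, 4 → R3=11>>4=0
halt.

11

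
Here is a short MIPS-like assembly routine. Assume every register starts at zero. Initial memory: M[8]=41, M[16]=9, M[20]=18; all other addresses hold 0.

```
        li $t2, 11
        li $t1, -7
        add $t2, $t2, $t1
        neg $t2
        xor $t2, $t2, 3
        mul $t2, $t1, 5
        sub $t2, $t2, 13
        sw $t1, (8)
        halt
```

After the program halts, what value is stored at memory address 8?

-7

$t2=11
$t1=-7
$t2=11+(-7)=4
$t2=-(4)=-4
$t2=(-4)^3=-1
$t2=(-7)*5=-35
$t2=(-35)-13=-48
sw $t1, (8) → M[8]=-7
halt.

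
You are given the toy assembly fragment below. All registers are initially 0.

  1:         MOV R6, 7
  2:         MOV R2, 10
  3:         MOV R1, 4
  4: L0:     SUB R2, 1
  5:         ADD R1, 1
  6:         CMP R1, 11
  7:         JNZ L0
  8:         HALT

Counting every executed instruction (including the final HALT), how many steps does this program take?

R6=7
R2=10
R1=4
R2=10-1=9
R1=4+1=5
CMP R1, 11  (cmp 5,11)
JNZ L0: taken
R2=9-1=8
R1=5+1=6
CMP R1, 11  (cmp 6,11)
JNZ L0: taken
R2=8-1=7
R1=6+1=7
CMP R1, 11  (cmp 7,11)
JNZ L0: taken
R2=7-1=6
R1=7+1=8
CMP R1, 11  (cmp 8,11)
JNZ L0: taken
R2=6-1=5
R1=8+1=9
CMP R1, 11  (cmp 9,11)
JNZ L0: taken
R2=5-1=4
R1=9+1=10
CMP R1, 11  (cmp 10,11)
JNZ L0: taken
R2=4-1=3
R1=10+1=11
CMP R1, 11  (cmp 11,11)
JNZ L0: not taken
halt.
Total executed instructions: 32.

32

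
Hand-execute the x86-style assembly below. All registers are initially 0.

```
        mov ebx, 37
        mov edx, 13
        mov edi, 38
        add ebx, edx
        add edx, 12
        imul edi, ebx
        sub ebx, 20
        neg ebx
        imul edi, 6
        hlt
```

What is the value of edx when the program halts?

25

after mov ebx, 37: ebx=37
after mov edx, 13: edx=13
after mov edi, 38: edi=38
after add ebx, edx: ebx=37+13=50
after add edx, 12: edx=13+12=25
after imul edi, ebx: edi=38*50=1900
after sub ebx, 20: ebx=50-20=30
after neg ebx: ebx=-(30)=-30
after imul edi, 6: edi=1900*6=11400
halt.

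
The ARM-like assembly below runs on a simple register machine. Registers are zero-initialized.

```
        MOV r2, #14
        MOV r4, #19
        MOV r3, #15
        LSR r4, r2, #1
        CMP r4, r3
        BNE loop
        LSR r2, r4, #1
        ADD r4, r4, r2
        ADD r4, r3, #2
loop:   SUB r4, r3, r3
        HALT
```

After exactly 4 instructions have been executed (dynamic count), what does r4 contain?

7

after MOV r2, #14: r2=14
after MOV r4, #19: r4=19
after MOV r3, #15: r3=15
after LSR r4, r2, #1: r4=14>>1=7
After step 4: r4 = 7.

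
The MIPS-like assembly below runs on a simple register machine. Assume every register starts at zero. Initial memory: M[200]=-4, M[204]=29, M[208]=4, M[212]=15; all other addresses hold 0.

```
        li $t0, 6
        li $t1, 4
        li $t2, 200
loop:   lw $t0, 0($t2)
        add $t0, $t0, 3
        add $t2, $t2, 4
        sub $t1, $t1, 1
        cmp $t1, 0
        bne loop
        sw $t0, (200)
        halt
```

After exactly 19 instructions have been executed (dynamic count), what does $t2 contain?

212

$t0=6
$t1=4
$t2=200
$t0=M[200]=-4
$t0=(-4)+3=-1
$t2=200+4=204
$t1=4-1=3
cmp $t1, 0  (cmp 3,0)
bne loop: taken
$t0=M[204]=29
$t0=29+3=32
$t2=204+4=208
$t1=3-1=2
cmp $t1, 0  (cmp 2,0)
bne loop: taken
$t0=M[208]=4
$t0=4+3=7
$t2=208+4=212
$t1=2-1=1
After step 19: $t2 = 212.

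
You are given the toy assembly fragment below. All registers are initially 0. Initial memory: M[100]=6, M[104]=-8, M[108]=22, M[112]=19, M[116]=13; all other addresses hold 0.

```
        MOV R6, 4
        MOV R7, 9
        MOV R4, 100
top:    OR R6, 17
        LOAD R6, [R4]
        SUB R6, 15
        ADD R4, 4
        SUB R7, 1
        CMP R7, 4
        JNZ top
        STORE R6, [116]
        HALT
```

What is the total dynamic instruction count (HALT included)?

R6=4
R7=9
R4=100
R6=4|17=21
R6=M[100]=6
R6=6-15=-9
R4=100+4=104
R7=9-1=8
CMP R7, 4  (cmp 8,4)
JNZ top: taken
R6=(-9)|17=-9
R6=M[104]=-8
R6=(-8)-15=-23
R4=104+4=108
R7=8-1=7
CMP R7, 4  (cmp 7,4)
JNZ top: taken
R6=(-23)|17=-7
R6=M[108]=22
R6=22-15=7
R4=108+4=112
R7=7-1=6
CMP R7, 4  (cmp 6,4)
JNZ top: taken
R6=7|17=23
R6=M[112]=19
R6=19-15=4
R4=112+4=116
R7=6-1=5
CMP R7, 4  (cmp 5,4)
JNZ top: taken
R6=4|17=21
R6=M[116]=13
R6=13-15=-2
R4=116+4=120
R7=5-1=4
CMP R7, 4  (cmp 4,4)
JNZ top: not taken
STORE R6, [116] → M[116]=-2
halt.
Total executed instructions: 40.

40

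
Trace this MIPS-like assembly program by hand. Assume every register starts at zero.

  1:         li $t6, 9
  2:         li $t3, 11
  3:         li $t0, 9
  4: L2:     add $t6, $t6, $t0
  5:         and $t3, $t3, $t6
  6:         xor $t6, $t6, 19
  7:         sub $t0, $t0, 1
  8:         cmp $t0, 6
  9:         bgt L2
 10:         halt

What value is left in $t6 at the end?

50

$t6=9
$t3=11
$t0=9
$t6=9+9=18
$t3=11&18=2
$t6=18^19=1
$t0=9-1=8
cmp $t0, 6  (cmp 8,6)
bgt L2: taken
$t6=1+8=9
$t3=2&9=0
$t6=9^19=26
$t0=8-1=7
cmp $t0, 6  (cmp 7,6)
bgt L2: taken
$t6=26+7=33
$t3=0&33=0
$t6=33^19=50
$t0=7-1=6
cmp $t0, 6  (cmp 6,6)
bgt L2: not taken
halt.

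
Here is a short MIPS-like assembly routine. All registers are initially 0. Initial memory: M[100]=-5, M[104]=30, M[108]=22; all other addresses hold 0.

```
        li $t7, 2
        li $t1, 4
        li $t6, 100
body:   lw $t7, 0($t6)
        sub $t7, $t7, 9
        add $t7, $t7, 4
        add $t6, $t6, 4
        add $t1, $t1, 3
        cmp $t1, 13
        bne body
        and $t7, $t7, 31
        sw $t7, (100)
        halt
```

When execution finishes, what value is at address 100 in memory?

$t7=2
$t1=4
$t6=100
$t7=M[100]=-5
$t7=(-5)-9=-14
$t7=(-14)+4=-10
$t6=100+4=104
$t1=4+3=7
cmp $t1, 13  (cmp 7,13)
bne body: taken
$t7=M[104]=30
$t7=30-9=21
$t7=21+4=25
$t6=104+4=108
$t1=7+3=10
cmp $t1, 13  (cmp 10,13)
bne body: taken
$t7=M[108]=22
$t7=22-9=13
$t7=13+4=17
$t6=108+4=112
$t1=10+3=13
cmp $t1, 13  (cmp 13,13)
bne body: not taken
$t7=17&31=17
sw $t7, (100) → M[100]=17
halt.

17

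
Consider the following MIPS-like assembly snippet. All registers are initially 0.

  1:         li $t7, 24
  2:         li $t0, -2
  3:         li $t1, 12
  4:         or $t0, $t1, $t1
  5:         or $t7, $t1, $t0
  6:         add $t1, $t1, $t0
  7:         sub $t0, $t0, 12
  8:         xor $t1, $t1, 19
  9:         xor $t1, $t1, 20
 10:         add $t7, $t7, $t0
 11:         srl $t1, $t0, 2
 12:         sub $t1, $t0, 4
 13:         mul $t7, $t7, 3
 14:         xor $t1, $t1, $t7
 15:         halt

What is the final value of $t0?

0

after li $t7, 24: $t7=24
after li $t0, -2: $t0=-2
after li $t1, 12: $t1=12
after or $t0, $t1, $t1: $t0=12|12=12
after or $t7, $t1, $t0: $t7=12|12=12
after add $t1, $t1, $t0: $t1=12+12=24
after sub $t0, $t0, 12: $t0=12-12=0
after xor $t1, $t1, 19: $t1=24^19=11
after xor $t1, $t1, 20: $t1=11^20=31
after add $t7, $t7, $t0: $t7=12+0=12
after srl $t1, $t0, 2: $t1=0>>2=0
after sub $t1, $t0, 4: $t1=0-4=-4
after mul $t7, $t7, 3: $t7=12*3=36
after xor $t1, $t1, $t7: $t1=(-4)^36=-40
halt.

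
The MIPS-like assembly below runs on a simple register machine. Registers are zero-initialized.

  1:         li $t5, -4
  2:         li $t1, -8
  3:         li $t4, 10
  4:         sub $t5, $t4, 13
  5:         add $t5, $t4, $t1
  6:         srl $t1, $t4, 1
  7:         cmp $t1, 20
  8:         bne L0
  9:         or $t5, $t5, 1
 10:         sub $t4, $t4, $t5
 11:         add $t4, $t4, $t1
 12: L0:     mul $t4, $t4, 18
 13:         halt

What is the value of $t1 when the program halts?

5

$t5=-4
$t1=-8
$t4=10
$t5=10-13=-3
$t5=10+(-8)=2
$t1=10>>1=5
cmp $t1, 20  (cmp 5,20)
bne L0: taken
$t4=10*18=180
halt.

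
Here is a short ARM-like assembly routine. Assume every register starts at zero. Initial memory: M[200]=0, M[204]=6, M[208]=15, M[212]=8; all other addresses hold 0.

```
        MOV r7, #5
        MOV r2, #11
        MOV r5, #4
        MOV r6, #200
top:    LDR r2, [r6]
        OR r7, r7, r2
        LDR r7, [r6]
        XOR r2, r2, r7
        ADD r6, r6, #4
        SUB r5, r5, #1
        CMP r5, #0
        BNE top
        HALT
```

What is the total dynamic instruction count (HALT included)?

37

r7=5
r2=11
r5=4
r6=200
r2=M[200]=0
r7=5|0=5
r7=M[200]=0
r2=0^0=0
r6=200+4=204
r5=4-1=3
CMP r5, #0  (cmp 3,0)
BNE top: taken
r2=M[204]=6
r7=0|6=6
r7=M[204]=6
r2=6^6=0
r6=204+4=208
r5=3-1=2
CMP r5, #0  (cmp 2,0)
BNE top: taken
r2=M[208]=15
r7=6|15=15
r7=M[208]=15
r2=15^15=0
r6=208+4=212
r5=2-1=1
CMP r5, #0  (cmp 1,0)
BNE top: taken
r2=M[212]=8
r7=15|8=15
r7=M[212]=8
r2=8^8=0
r6=212+4=216
r5=1-1=0
CMP r5, #0  (cmp 0,0)
BNE top: not taken
halt.
Total executed instructions: 37.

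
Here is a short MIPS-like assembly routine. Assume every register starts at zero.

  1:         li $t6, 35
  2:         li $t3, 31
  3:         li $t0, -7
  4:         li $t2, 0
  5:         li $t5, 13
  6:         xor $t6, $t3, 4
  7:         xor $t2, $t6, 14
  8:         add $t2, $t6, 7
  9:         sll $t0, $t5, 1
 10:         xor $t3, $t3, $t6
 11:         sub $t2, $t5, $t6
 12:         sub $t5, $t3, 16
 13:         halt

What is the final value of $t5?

$t6=35
$t3=31
$t0=-7
$t2=0
$t5=13
$t6=31^4=27
$t2=27^14=21
$t2=27+7=34
$t0=13<<1=26
$t3=31^27=4
$t2=13-27=-14
$t5=4-16=-12
halt.

-12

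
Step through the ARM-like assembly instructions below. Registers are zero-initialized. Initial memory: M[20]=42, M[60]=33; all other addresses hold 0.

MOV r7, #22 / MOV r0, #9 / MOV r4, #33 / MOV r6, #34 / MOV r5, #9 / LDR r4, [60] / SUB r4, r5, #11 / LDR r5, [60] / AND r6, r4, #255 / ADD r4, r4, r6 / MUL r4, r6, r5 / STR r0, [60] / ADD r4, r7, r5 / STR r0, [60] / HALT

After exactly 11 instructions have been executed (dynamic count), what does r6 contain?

254

MOV r7, #22 → r7=22
MOV r0, #9 → r0=9
MOV r4, #33 → r4=33
MOV r6, #34 → r6=34
MOV r5, #9 → r5=9
LDR r4, [60] → r4=M[60]=33
SUB r4, r5, #11 → r4=9-11=-2
LDR r5, [60] → r5=M[60]=33
AND r6, r4, #255 → r6=(-2)&255=254
ADD r4, r4, r6 → r4=(-2)+254=252
MUL r4, r6, r5 → r4=254*33=8382
After step 11: r6 = 254.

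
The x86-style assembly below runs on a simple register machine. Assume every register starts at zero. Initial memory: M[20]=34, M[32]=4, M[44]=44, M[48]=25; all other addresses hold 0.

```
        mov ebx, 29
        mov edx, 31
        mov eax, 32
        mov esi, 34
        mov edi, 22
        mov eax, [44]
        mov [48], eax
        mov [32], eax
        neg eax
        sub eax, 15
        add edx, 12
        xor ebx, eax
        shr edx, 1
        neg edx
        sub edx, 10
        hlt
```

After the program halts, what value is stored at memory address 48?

44

after mov ebx, 29: ebx=29
after mov edx, 31: edx=31
after mov eax, 32: eax=32
after mov esi, 34: esi=34
after mov edi, 22: edi=22
after mov eax, [44]: eax=M[44]=44
mov [48], eax → M[48]=44
mov [32], eax → M[32]=44
after neg eax: eax=-(44)=-44
after sub eax, 15: eax=(-44)-15=-59
after add edx, 12: edx=31+12=43
after xor ebx, eax: ebx=29^(-59)=-40
after shr edx, 1: edx=43>>1=21
after neg edx: edx=-(21)=-21
after sub edx, 10: edx=(-21)-10=-31
halt.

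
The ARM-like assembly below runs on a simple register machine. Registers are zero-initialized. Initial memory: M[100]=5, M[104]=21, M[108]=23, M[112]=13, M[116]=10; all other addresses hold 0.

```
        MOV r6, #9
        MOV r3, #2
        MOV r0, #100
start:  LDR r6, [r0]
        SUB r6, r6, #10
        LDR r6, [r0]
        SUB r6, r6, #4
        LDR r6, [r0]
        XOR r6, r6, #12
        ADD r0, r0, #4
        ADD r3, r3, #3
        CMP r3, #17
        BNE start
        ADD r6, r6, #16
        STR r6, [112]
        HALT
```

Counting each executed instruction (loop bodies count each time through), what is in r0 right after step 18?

MOV r6, #9 → r6=9
MOV r3, #2 → r3=2
MOV r0, #100 → r0=100
LDR r6, [r0] → r6=M[100]=5
SUB r6, r6, #10 → r6=5-10=-5
LDR r6, [r0] → r6=M[100]=5
SUB r6, r6, #4 → r6=5-4=1
LDR r6, [r0] → r6=M[100]=5
XOR r6, r6, #12 → r6=5^12=9
ADD r0, r0, #4 → r0=100+4=104
ADD r3, r3, #3 → r3=2+3=5
CMP r3, #17  (cmp 5,17)
BNE start: taken
LDR r6, [r0] → r6=M[104]=21
SUB r6, r6, #10 → r6=21-10=11
LDR r6, [r0] → r6=M[104]=21
SUB r6, r6, #4 → r6=21-4=17
LDR r6, [r0] → r6=M[104]=21
After step 18: r0 = 104.

104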